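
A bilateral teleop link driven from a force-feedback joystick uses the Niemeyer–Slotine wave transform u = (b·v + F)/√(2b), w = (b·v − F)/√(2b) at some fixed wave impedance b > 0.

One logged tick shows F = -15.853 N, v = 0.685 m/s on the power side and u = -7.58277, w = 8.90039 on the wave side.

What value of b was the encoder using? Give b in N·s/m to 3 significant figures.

u + w = 1.3176;  u + w = √(2b)·v, so √(2b) = 1.3176/0.685 = 1.9235.
b = (√(2b))²/2 = 3.7000/2 = 1.8500.
(Check via u − w = 2F/√(2b): u − w = -16.4832, 2F/√(2b) = -16.4832.)

b = 1.85 N·s/m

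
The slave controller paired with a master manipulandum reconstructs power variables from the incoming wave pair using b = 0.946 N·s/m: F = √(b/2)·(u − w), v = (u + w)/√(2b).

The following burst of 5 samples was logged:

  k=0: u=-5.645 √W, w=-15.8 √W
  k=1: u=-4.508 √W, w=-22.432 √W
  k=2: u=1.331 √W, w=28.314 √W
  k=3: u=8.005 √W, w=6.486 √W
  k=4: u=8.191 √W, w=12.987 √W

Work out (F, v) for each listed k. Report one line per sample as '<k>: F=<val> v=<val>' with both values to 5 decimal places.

k=0: u−w=10.15500, u+w=-21.44500; √(b/2)=0.68775, √(2b)=1.37550; F=0.68775×10.155=6.98410, v=-21.44500/1.37550=-15.59070
k=1: u−w=17.92400, u+w=-26.94000; √(b/2)=0.68775, √(2b)=1.37550; F=0.68775×17.924=12.32723, v=-26.94000/1.37550=-19.58561
k=2: u−w=-26.98300, u+w=29.64500; √(b/2)=0.68775, √(2b)=1.37550; F=0.68775×(-26.983)=-18.55756, v=29.64500/1.37550=21.55216
k=3: u−w=1.51900, u+w=14.49100; √(b/2)=0.68775, √(2b)=1.37550; F=0.68775×1.519=1.04469, v=14.49100/1.37550=10.53508
k=4: u−w=-4.79600, u+w=21.17800; √(b/2)=0.68775, √(2b)=1.37550; F=0.68775×(-4.796)=-3.29845, v=21.17800/1.37550=15.39658

0: F=6.98410 v=-15.59070
1: F=12.32723 v=-19.58561
2: F=-18.55756 v=21.55216
3: F=1.04469 v=10.53508
4: F=-3.29845 v=15.39658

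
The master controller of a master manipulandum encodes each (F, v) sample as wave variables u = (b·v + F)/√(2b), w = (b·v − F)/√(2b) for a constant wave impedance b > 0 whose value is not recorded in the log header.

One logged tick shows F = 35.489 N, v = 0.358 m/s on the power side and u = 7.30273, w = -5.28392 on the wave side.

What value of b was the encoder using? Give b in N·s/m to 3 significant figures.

u + w = 2.0188;  u + w = √(2b)·v, so √(2b) = 2.0188/0.358 = 5.6391.
b = (√(2b))²/2 = 31.7998/2 = 15.8999.
(Check via u − w = 2F/√(2b): u − w = 12.5867, 2F/√(2b) = 12.5867.)

b = 15.9 N·s/m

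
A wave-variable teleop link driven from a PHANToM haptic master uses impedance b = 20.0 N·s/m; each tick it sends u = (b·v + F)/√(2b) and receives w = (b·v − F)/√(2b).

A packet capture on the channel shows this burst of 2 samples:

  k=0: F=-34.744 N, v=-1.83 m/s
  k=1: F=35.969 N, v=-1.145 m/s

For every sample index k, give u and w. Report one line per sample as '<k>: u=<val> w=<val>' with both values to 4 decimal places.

0: u=-11.2805 w=-0.2935
1: u=2.0664 w=-9.3080

k=0: b·v=20.0×(-1.83)=-36.6000; √(2b)=6.3246; u=(-36.6000+(-34.744))/6.3246=-11.2805, w=(-36.6000−(-34.744))/6.3246=-0.2935
k=1: b·v=20.0×(-1.145)=-22.9000; √(2b)=6.3246; u=(-22.9000+35.969)/6.3246=2.0664, w=(-22.9000−35.969)/6.3246=-9.3080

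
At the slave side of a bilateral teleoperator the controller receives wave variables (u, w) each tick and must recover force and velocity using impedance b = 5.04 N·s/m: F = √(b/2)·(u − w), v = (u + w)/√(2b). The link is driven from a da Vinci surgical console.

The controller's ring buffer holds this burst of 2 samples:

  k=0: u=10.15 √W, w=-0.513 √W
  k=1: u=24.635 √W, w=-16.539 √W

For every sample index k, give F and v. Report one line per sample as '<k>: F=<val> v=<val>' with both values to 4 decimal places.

k=0: u−w=10.6630, u+w=9.6370; √(b/2)=1.5875, √(2b)=3.1749; F=1.5875×10.663=16.9270, v=9.6370/3.1749=3.0354
k=1: u−w=41.1740, u+w=8.0960; √(b/2)=1.5875, √(2b)=3.1749; F=1.5875×41.174=65.3617, v=8.0960/3.1749=2.5500

0: F=16.9270 v=3.0354
1: F=65.3617 v=2.5500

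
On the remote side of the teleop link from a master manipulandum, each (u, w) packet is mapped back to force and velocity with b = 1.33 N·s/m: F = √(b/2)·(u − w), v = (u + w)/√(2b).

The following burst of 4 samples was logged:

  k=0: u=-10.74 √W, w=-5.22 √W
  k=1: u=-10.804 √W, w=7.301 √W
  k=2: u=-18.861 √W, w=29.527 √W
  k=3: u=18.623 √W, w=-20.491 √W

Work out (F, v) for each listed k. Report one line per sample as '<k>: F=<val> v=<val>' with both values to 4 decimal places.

k=0: u−w=-5.5200, u+w=-15.9600; √(b/2)=0.8155, √(2b)=1.6310; F=0.8155×(-5.52)=-4.5014, v=-15.9600/1.6310=-9.7857
k=1: u−w=-18.1050, u+w=-3.5030; √(b/2)=0.8155, √(2b)=1.6310; F=0.8155×(-18.105)=-14.7642, v=-3.5030/1.6310=-2.1478
k=2: u−w=-48.3880, u+w=10.6660; √(b/2)=0.8155, √(2b)=1.6310; F=0.8155×(-48.388)=-39.4592, v=10.6660/1.6310=6.5397
k=3: u−w=39.1140, u+w=-1.8680; √(b/2)=0.8155, √(2b)=1.6310; F=0.8155×39.114=31.8965, v=-1.8680/1.6310=-1.1453

0: F=-4.5014 v=-9.7857
1: F=-14.7642 v=-2.1478
2: F=-39.4592 v=6.5397
3: F=31.8965 v=-1.1453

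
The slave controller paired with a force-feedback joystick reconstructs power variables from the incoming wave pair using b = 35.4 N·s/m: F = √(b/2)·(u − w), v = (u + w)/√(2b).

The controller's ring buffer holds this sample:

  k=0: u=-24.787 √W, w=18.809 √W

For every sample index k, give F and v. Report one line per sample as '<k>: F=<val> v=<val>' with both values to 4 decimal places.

0: F=-183.4143 v=-0.7105

k=0: u−w=-43.5960, u+w=-5.9780; √(b/2)=4.2071, √(2b)=8.4143; F=4.2071×(-43.596)=-183.4143, v=-5.9780/8.4143=-0.7105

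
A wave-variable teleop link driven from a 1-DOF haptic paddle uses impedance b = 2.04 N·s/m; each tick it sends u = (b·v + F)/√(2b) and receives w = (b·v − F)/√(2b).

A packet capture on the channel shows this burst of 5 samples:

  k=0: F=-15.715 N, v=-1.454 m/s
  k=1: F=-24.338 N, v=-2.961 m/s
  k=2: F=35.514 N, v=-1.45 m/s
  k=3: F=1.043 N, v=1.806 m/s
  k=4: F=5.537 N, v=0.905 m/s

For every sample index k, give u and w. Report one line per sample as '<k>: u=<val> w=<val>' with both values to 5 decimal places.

k=0: b·v=2.04×(-1.454)=-2.96616; √(2b)=2.01990; u=(-2.96616+(-15.715))/2.01990=-9.24855, w=(-2.96616−(-15.715))/2.01990=6.31162
k=1: b·v=2.04×(-2.961)=-6.04044; √(2b)=2.01990; u=(-6.04044+(-24.338))/2.01990=-15.03957, w=(-6.04044−(-24.338))/2.01990=9.05864
k=2: b·v=2.04×(-1.45)=-2.95800; √(2b)=2.01990; u=(-2.95800+35.514)/2.01990=16.11762, w=(-2.95800−35.514)/2.01990=-19.04648
k=3: b·v=2.04×1.806=3.68424; √(2b)=2.01990; u=(3.68424+1.043)/2.01990=2.34033, w=(3.68424−1.043)/2.01990=1.30761
k=4: b·v=2.04×0.905=1.84620; √(2b)=2.01990; u=(1.84620+5.537)/2.01990=3.65523, w=(1.84620−5.537)/2.01990=-1.82722

0: u=-9.24855 w=6.31162
1: u=-15.03957 w=9.05864
2: u=16.11762 w=-19.04648
3: u=2.34033 w=1.30761
4: u=3.65523 w=-1.82722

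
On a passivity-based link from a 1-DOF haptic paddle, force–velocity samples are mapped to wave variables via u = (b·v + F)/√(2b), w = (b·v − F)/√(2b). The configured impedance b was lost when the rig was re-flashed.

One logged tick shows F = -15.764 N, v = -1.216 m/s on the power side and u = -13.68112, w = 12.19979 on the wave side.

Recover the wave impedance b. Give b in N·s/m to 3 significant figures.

b = 0.742 N·s/m

u + w = -1.48133;  u + w = √(2b)·v, so √(2b) = -1.48133/(-1.216) = 1.21820.
b = (√(2b))²/2 = 1.48401/2 = 0.74200.
(Check via u − w = 2F/√(2b): u − w = -25.88091, 2F/√(2b) = -25.88083.)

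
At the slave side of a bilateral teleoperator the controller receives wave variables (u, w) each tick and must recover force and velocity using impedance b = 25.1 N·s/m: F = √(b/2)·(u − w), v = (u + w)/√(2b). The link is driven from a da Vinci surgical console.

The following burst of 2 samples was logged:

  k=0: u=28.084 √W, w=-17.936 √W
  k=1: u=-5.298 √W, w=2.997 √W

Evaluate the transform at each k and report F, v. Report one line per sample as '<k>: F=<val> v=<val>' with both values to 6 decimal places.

k=0: u−w=46.020000, u+w=10.148000; √(b/2)=3.542598, √(2b)=7.085196; F=3.542598×46.02=163.030356, v=10.148000/7.085196=1.432282
k=1: u−w=-8.295000, u+w=-2.301000; √(b/2)=3.542598, √(2b)=7.085196; F=3.542598×(-8.295)=-29.385850, v=-2.301000/7.085196=-0.324762

0: F=163.030356 v=1.432282
1: F=-29.385850 v=-0.324762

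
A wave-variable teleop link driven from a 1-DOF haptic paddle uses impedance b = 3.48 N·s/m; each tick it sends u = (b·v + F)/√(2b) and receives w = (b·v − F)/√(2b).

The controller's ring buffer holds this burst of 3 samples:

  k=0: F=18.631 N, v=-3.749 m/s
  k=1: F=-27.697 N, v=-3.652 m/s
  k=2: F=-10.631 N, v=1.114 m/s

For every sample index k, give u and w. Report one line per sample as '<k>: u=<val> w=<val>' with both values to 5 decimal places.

0: u=2.11679 w=-12.00733
1: u=-15.31584 w=5.68120
2: u=-2.56020 w=5.49914

k=0: b·v=3.48×(-3.749)=-13.04652; √(2b)=2.63818; u=(-13.04652+18.631)/2.63818=2.11679, w=(-13.04652−18.631)/2.63818=-12.00733
k=1: b·v=3.48×(-3.652)=-12.70896; √(2b)=2.63818; u=(-12.70896+(-27.697))/2.63818=-15.31584, w=(-12.70896−(-27.697))/2.63818=5.68120
k=2: b·v=3.48×1.114=3.87672; √(2b)=2.63818; u=(3.87672+(-10.631))/2.63818=-2.56020, w=(3.87672−(-10.631))/2.63818=5.49914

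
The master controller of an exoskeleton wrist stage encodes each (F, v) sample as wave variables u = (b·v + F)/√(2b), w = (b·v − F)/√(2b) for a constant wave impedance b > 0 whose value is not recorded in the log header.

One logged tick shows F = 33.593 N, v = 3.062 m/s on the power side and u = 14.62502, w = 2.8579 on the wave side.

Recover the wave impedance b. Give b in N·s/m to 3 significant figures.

u + w = 17.4829;  u + w = √(2b)·v, so √(2b) = 17.4829/3.062 = 5.7096.
b = (√(2b))²/2 = 32.6000/2 = 16.3000.
(Check via u − w = 2F/√(2b): u − w = 11.7671, 2F/√(2b) = 11.7671.)

b = 16.3 N·s/m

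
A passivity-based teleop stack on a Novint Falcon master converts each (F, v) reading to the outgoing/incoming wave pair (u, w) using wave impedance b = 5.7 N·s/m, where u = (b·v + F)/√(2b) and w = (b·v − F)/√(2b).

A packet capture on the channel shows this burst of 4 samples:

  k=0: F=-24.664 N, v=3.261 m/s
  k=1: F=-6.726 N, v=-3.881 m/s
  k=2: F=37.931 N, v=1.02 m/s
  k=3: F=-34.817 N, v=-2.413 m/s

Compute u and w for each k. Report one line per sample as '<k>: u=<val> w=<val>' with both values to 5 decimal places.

k=0: b·v=5.7×3.261=18.58770; √(2b)=3.37639; u=(18.58770+(-24.664))/3.37639=-1.79964, w=(18.58770−(-24.664))/3.37639=12.81005
k=1: b·v=5.7×(-3.881)=-22.12170; √(2b)=3.37639; u=(-22.12170+(-6.726))/3.37639=-8.54395, w=(-22.12170−(-6.726))/3.37639=-4.55981
k=2: b·v=5.7×1.02=5.81400; √(2b)=3.37639; u=(5.81400+37.931)/3.37639=12.95615, w=(5.81400−37.931)/3.37639=-9.51223
k=3: b·v=5.7×(-2.413)=-13.75410; √(2b)=3.37639; u=(-13.75410+(-34.817))/3.37639=-14.38552, w=(-13.75410−(-34.817))/3.37639=6.23829

0: u=-1.79964 w=12.81005
1: u=-8.54395 w=-4.55981
2: u=12.95615 w=-9.51223
3: u=-14.38552 w=6.23829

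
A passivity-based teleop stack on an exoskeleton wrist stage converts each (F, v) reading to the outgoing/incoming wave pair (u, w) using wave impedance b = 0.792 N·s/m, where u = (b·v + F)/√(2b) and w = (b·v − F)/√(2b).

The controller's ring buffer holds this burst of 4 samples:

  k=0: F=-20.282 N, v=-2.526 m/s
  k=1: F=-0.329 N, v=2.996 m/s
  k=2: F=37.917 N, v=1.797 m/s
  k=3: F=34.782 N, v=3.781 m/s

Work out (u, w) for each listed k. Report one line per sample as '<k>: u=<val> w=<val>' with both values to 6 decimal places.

k=0: b·v=0.792×(-2.526)=-2.000592; √(2b)=1.258571; u=(-2.000592+(-20.282))/1.258571=-17.704682, w=(-2.000592−(-20.282))/1.258571=14.525532
k=1: b·v=0.792×2.996=2.372832; √(2b)=1.258571; u=(2.372832+(-0.329))/1.258571=1.623931, w=(2.372832−(-0.329))/1.258571=2.146746
k=2: b·v=0.792×1.797=1.423224; √(2b)=1.258571; u=(1.423224+37.917)/1.258571=31.257860, w=(1.423224−37.917)/1.258571=-28.996208
k=3: b·v=0.792×3.781=2.994552; √(2b)=1.258571; u=(2.994552+34.782)/1.258571=30.015441, w=(2.994552−34.782)/1.258571=-25.256785

0: u=-17.704682 w=14.525532
1: u=1.623931 w=2.146746
2: u=31.257860 w=-28.996208
3: u=30.015441 w=-25.256785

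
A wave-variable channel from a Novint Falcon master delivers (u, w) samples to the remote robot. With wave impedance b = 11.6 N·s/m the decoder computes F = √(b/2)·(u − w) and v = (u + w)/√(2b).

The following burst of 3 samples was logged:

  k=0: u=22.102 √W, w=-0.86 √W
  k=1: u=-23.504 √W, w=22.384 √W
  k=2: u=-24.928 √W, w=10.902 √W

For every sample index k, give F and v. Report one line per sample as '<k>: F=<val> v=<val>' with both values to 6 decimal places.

0: F=55.299819 v=4.410130
1: F=-110.512938 v=-0.232527
2: F=-86.290067 v=-2.911990

k=0: u−w=22.962000, u+w=21.242000; √(b/2)=2.408319, √(2b)=4.816638; F=2.408319×22.962=55.299819, v=21.242000/4.816638=4.410130
k=1: u−w=-45.888000, u+w=-1.120000; √(b/2)=2.408319, √(2b)=4.816638; F=2.408319×(-45.888)=-110.512938, v=-1.120000/4.816638=-0.232527
k=2: u−w=-35.830000, u+w=-14.026000; √(b/2)=2.408319, √(2b)=4.816638; F=2.408319×(-35.83)=-86.290067, v=-14.026000/4.816638=-2.911990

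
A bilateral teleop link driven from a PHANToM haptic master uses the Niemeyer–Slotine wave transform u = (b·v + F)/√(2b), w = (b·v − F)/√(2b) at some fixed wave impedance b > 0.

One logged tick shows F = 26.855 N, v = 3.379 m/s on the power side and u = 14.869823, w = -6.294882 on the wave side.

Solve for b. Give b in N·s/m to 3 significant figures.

b = 3.22 N·s/m

u + w = 8.574941;  u + w = √(2b)·v, so √(2b) = 8.574941/3.379 = 2.537716.
b = (√(2b))²/2 = 6.440000/2 = 3.220000.
(Check via u − w = 2F/√(2b): u − w = 21.164705, 2F/√(2b) = 21.164704.)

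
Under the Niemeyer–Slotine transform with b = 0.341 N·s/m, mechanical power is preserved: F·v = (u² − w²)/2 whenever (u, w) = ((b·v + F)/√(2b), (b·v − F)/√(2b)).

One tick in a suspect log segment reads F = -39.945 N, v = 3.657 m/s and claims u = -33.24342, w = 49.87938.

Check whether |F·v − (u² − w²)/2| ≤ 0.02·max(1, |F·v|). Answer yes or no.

no

F·v = (-39.945)×3.657 = -146.0789 W.
(u² − w²)/2 = (1105.1250 − 2487.9525)/2 = -691.4138 W.
|Δ| = 545.3349;  2% of max(1, |F·v|) = 2.9216.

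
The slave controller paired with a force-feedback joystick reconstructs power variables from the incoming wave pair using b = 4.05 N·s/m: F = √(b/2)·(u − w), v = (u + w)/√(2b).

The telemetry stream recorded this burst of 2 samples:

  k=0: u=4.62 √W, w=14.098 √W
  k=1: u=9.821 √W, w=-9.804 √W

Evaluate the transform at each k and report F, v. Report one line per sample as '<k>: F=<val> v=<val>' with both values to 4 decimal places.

0: F=-13.4874 v=6.5768
1: F=27.9269 v=0.0060

k=0: u−w=-9.4780, u+w=18.7180; √(b/2)=1.4230, √(2b)=2.8460; F=1.4230×(-9.478)=-13.4874, v=18.7180/2.8460=6.5768
k=1: u−w=19.6250, u+w=0.0170; √(b/2)=1.4230, √(2b)=2.8460; F=1.4230×19.625=27.9269, v=0.0170/2.8460=0.0060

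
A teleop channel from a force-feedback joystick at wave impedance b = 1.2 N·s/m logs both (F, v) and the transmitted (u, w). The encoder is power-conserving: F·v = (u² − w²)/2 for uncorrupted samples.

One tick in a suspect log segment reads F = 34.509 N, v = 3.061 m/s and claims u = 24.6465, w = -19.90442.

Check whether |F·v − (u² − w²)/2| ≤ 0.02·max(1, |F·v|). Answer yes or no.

yes

F·v = 34.509×3.061 = 105.63205 W.
(u² − w²)/2 = (607.44996 − 396.18594)/2 = 105.63201 W.
|Δ| = 0.00004;  2% of max(1, |F·v|) = 2.11264.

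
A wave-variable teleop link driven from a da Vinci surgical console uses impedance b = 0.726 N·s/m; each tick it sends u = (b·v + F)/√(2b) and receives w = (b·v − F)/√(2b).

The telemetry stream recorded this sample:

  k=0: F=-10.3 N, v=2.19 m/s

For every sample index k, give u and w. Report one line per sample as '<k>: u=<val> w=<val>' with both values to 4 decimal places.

0: u=-7.2283 w=9.8673

k=0: b·v=0.726×2.19=1.5899; √(2b)=1.2050; u=(1.5899+(-10.3))/1.2050=-7.2283, w=(1.5899−(-10.3))/1.2050=9.8673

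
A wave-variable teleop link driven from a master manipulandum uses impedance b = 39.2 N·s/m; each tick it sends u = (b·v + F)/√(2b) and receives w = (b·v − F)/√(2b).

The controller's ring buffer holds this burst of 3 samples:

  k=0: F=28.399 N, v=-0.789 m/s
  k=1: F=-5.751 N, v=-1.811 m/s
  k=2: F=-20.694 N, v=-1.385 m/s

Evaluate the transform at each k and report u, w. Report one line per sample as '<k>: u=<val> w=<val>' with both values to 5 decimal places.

0: u=-0.28571 w=-6.70039
1: u=-8.66715 w=-7.36813
2: u=-8.46881 w=-3.79451

k=0: b·v=39.2×(-0.789)=-30.92880; √(2b)=8.85438; u=(-30.92880+28.399)/8.85438=-0.28571, w=(-30.92880−28.399)/8.85438=-6.70039
k=1: b·v=39.2×(-1.811)=-70.99120; √(2b)=8.85438; u=(-70.99120+(-5.751))/8.85438=-8.66715, w=(-70.99120−(-5.751))/8.85438=-7.36813
k=2: b·v=39.2×(-1.385)=-54.29200; √(2b)=8.85438; u=(-54.29200+(-20.694))/8.85438=-8.46881, w=(-54.29200−(-20.694))/8.85438=-3.79451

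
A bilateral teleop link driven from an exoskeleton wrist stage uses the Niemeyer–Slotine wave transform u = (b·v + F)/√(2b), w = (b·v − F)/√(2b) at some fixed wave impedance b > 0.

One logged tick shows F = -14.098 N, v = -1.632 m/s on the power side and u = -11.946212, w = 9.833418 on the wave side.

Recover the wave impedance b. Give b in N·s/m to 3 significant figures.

b = 0.838 N·s/m

u + w = -2.112794;  u + w = √(2b)·v, so √(2b) = -2.112794/(-1.632) = 1.294604.
b = (√(2b))²/2 = 1.676000/2 = 0.838000.
(Check via u − w = 2F/√(2b): u − w = -21.779630, 2F/√(2b) = -21.779630.)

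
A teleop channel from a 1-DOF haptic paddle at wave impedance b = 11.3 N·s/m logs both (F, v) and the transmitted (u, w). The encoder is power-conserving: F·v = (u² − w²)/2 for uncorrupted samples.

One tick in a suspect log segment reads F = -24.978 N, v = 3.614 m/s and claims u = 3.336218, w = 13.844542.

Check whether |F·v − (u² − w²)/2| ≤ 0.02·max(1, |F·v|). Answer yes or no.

F·v = (-24.978)×3.614 = -90.270492 W.
(u² − w²)/2 = (11.130351 − 191.671343)/2 = -90.270496 W.
|Δ| = 0.000004;  2% of max(1, |F·v|) = 1.805410.

yes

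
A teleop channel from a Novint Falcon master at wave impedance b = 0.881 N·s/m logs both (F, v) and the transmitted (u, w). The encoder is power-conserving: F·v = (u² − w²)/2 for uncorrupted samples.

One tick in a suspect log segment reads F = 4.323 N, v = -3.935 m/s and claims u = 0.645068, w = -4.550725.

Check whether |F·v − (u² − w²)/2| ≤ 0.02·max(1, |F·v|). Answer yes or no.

F·v = 4.323×(-3.935) = -17.011005 W.
(u² − w²)/2 = (0.416113 − 20.709098)/2 = -10.146493 W.
|Δ| = 6.864512;  2% of max(1, |F·v|) = 0.340220.

no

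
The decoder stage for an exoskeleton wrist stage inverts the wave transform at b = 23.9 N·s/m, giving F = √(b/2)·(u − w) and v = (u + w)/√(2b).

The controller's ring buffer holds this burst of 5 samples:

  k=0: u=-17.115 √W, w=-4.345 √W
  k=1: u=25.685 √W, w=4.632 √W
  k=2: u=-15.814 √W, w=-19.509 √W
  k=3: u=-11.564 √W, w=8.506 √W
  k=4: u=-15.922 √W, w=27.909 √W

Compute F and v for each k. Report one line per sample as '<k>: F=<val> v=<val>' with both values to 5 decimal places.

0: F=-44.14432 v=-3.10396
1: F=72.77764 v=4.38503
2: F=12.77316 v=-5.10909
3: F=-69.37953 v=-0.44231
4: F=-151.51838 v=1.73379

k=0: u−w=-12.77000, u+w=-21.46000; √(b/2)=3.45688, √(2b)=6.91375; F=3.45688×(-12.77)=-44.14432, v=-21.46000/6.91375=-3.10396
k=1: u−w=21.05300, u+w=30.31700; √(b/2)=3.45688, √(2b)=6.91375; F=3.45688×21.053=72.77764, v=30.31700/6.91375=4.38503
k=2: u−w=3.69500, u+w=-35.32300; √(b/2)=3.45688, √(2b)=6.91375; F=3.45688×3.695=12.77316, v=-35.32300/6.91375=-5.10909
k=3: u−w=-20.07000, u+w=-3.05800; √(b/2)=3.45688, √(2b)=6.91375; F=3.45688×(-20.07)=-69.37953, v=-3.05800/6.91375=-0.44231
k=4: u−w=-43.83100, u+w=11.98700; √(b/2)=3.45688, √(2b)=6.91375; F=3.45688×(-43.831)=-151.51838, v=11.98700/6.91375=1.73379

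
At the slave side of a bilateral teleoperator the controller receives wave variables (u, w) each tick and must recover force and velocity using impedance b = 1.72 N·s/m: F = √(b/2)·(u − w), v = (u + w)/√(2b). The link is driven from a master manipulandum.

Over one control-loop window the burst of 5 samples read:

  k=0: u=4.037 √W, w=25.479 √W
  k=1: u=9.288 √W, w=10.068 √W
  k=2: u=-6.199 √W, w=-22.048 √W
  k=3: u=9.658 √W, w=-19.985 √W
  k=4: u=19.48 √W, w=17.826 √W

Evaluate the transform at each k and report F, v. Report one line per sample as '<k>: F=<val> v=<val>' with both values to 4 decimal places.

k=0: u−w=-21.4420, u+w=29.5160; √(b/2)=0.9274, √(2b)=1.8547; F=0.9274×(-21.442)=-19.8845, v=29.5160/1.8547=15.9140
k=1: u−w=-0.7800, u+w=19.3560; √(b/2)=0.9274, √(2b)=1.8547; F=0.9274×(-0.78)=-0.7233, v=19.3560/1.8547=10.4361
k=2: u−w=15.8490, u+w=-28.2470; √(b/2)=0.9274, √(2b)=1.8547; F=0.9274×15.849=14.6978, v=-28.2470/1.8547=-15.2298
k=3: u−w=29.6430, u+w=-10.3270; √(b/2)=0.9274, √(2b)=1.8547; F=0.9274×29.643=27.4898, v=-10.3270/1.8547=-5.5679
k=4: u−w=1.6540, u+w=37.3060; √(b/2)=0.9274, √(2b)=1.8547; F=0.9274×1.654=1.5339, v=37.3060/1.8547=20.1140

0: F=-19.8845 v=15.9140
1: F=-0.7233 v=10.4361
2: F=14.6978 v=-15.2298
3: F=27.4898 v=-5.5679
4: F=1.5339 v=20.1140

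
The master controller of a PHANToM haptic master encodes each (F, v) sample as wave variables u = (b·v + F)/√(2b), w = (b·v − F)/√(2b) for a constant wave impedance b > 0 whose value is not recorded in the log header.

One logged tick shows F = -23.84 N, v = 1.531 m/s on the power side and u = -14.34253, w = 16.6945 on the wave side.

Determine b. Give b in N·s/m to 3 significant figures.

u + w = 2.35197;  u + w = √(2b)·v, so √(2b) = 2.35197/1.531 = 1.53623.
b = (√(2b))²/2 = 2.36001/2 = 1.18000.
(Check via u − w = 2F/√(2b): u − w = -31.03703, 2F/√(2b) = -31.03699.)

b = 1.18 N·s/m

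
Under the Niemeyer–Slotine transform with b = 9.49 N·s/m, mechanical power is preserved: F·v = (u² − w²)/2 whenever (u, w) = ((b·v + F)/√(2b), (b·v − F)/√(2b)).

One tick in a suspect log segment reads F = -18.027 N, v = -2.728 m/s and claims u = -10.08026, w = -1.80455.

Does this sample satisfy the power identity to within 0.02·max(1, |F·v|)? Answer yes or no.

yes

F·v = (-18.027)×(-2.728) = 49.1777 W.
(u² − w²)/2 = (101.6116 − 3.2564)/2 = 49.1776 W.
|Δ| = 0.0000;  2% of max(1, |F·v|) = 0.9836.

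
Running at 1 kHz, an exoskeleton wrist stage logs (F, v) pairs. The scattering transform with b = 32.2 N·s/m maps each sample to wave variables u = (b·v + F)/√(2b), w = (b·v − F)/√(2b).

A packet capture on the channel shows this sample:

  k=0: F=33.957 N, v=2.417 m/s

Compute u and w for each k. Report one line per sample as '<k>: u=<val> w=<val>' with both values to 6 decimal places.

k=0: b·v=32.2×2.417=77.827400; √(2b)=8.024961; u=(77.827400+33.957)/8.024961=13.929588, w=(77.827400−33.957)/8.024961=5.466743

0: u=13.929588 w=5.466743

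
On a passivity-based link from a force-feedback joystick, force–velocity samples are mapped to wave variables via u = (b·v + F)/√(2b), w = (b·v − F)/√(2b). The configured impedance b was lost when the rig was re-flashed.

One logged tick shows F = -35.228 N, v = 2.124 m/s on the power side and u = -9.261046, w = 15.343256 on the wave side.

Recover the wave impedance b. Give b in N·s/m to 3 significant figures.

u + w = 6.082210;  u + w = √(2b)·v, so √(2b) = 6.082210/2.124 = 2.863564.
b = (√(2b))²/2 = 8.199999/2 = 4.099999.
(Check via u − w = 2F/√(2b): u − w = -24.604302, 2F/√(2b) = -24.604304.)

b = 4.1 N·s/m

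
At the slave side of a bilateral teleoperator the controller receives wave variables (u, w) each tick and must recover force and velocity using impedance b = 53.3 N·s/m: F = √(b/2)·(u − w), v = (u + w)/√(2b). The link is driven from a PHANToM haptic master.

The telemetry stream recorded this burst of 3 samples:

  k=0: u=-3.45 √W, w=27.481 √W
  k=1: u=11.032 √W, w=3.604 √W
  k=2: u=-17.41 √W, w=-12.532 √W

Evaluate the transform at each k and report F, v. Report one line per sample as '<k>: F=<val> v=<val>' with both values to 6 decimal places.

0: F=-159.677075 v=2.327519
1: F=38.346038 v=1.417568
2: F=-25.182011 v=-2.900028

k=0: u−w=-30.931000, u+w=24.031000; √(b/2)=5.162364, √(2b)=10.324728; F=5.162364×(-30.931)=-159.677075, v=24.031000/10.324728=2.327519
k=1: u−w=7.428000, u+w=14.636000; √(b/2)=5.162364, √(2b)=10.324728; F=5.162364×7.428=38.346038, v=14.636000/10.324728=1.417568
k=2: u−w=-4.878000, u+w=-29.942000; √(b/2)=5.162364, √(2b)=10.324728; F=5.162364×(-4.878)=-25.182011, v=-29.942000/10.324728=-2.900028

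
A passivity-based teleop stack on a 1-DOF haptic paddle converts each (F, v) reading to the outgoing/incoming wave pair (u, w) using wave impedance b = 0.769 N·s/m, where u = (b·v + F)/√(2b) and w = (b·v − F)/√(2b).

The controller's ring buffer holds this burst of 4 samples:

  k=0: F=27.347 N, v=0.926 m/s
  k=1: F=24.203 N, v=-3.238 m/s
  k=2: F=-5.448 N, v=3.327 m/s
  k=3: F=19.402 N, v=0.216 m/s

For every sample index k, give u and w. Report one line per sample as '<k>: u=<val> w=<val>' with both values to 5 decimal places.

0: u=22.62536 w=-21.47697
1: u=17.50819 w=-21.52383
2: u=-2.32997 w=6.45599
3: u=15.77868 w=-15.51080

k=0: b·v=0.769×0.926=0.71209; √(2b)=1.24016; u=(0.71209+27.347)/1.24016=22.62536, w=(0.71209−27.347)/1.24016=-21.47697
k=1: b·v=0.769×(-3.238)=-2.49002; √(2b)=1.24016; u=(-2.49002+24.203)/1.24016=17.50819, w=(-2.49002−24.203)/1.24016=-21.52383
k=2: b·v=0.769×3.327=2.55846; √(2b)=1.24016; u=(2.55846+(-5.448))/1.24016=-2.32997, w=(2.55846−(-5.448))/1.24016=6.45599
k=3: b·v=0.769×0.216=0.16610; √(2b)=1.24016; u=(0.16610+19.402)/1.24016=15.77868, w=(0.16610−19.402)/1.24016=-15.51080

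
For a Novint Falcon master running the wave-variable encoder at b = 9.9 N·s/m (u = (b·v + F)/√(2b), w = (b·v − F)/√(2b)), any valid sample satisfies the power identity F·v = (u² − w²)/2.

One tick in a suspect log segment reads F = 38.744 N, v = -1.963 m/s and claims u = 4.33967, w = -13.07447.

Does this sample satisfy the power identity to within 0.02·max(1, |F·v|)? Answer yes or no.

yes

F·v = 38.744×(-1.963) = -76.0545 W.
(u² − w²)/2 = (18.8327 − 170.9418)/2 = -76.0545 W.
|Δ| = 0.0000;  2% of max(1, |F·v|) = 1.5211.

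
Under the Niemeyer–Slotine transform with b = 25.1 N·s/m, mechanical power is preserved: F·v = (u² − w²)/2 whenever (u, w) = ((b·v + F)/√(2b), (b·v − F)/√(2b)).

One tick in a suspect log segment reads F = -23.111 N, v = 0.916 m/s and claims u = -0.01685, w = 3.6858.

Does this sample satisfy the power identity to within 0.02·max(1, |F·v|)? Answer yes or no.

F·v = (-23.111)×0.916 = -21.1697 W.
(u² − w²)/2 = (0.0003 − 13.5851)/2 = -6.7924 W.
|Δ| = 14.3773;  2% of max(1, |F·v|) = 0.4234.

no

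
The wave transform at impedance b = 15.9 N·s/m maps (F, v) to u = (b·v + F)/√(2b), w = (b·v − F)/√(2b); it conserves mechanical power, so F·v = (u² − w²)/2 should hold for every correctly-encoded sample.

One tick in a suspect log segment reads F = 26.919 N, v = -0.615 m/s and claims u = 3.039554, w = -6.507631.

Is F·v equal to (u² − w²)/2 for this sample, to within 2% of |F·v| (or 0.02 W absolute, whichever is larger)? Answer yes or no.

F·v = 26.919×(-0.615) = -16.555185 W.
(u² − w²)/2 = (9.238889 − 42.349261)/2 = -16.555186 W.
|Δ| = 0.000001;  2% of max(1, |F·v|) = 0.331104.

yes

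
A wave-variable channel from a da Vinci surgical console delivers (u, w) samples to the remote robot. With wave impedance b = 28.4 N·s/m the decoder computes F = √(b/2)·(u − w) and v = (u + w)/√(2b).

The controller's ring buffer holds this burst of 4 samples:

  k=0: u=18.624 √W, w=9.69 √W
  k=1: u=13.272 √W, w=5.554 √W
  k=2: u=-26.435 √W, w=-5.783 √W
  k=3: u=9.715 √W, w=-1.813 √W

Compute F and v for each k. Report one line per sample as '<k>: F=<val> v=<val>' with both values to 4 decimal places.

0: F=33.6659 v=3.7569
1: F=29.0837 v=2.4980
2: F=-77.8227 v=-4.2749
3: F=43.4408 v=1.0485

k=0: u−w=8.9340, u+w=28.3140; √(b/2)=3.7683, √(2b)=7.5366; F=3.7683×8.934=33.6659, v=28.3140/7.5366=3.7569
k=1: u−w=7.7180, u+w=18.8260; √(b/2)=3.7683, √(2b)=7.5366; F=3.7683×7.718=29.0837, v=18.8260/7.5366=2.4980
k=2: u−w=-20.6520, u+w=-32.2180; √(b/2)=3.7683, √(2b)=7.5366; F=3.7683×(-20.652)=-77.8227, v=-32.2180/7.5366=-4.2749
k=3: u−w=11.5280, u+w=7.9020; √(b/2)=3.7683, √(2b)=7.5366; F=3.7683×11.528=43.4408, v=7.9020/7.5366=1.0485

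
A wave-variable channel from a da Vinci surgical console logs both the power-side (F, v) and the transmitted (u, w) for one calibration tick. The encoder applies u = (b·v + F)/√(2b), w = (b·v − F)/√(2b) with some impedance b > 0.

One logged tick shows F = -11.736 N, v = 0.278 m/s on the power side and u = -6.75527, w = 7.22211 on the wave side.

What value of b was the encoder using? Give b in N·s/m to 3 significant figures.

u + w = 0.46684;  u + w = √(2b)·v, so √(2b) = 0.46684/0.278 = 1.67928.
b = (√(2b))²/2 = 2.81998/2 = 1.40999.
(Check via u − w = 2F/√(2b): u − w = -13.97738, 2F/√(2b) = -13.97741.)

b = 1.41 N·s/m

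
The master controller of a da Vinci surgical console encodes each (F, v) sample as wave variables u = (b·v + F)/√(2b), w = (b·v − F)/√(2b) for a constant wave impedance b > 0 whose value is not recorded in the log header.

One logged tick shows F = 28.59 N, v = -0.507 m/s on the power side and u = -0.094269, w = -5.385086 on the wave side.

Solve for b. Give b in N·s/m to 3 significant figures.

b = 58.4 N·s/m

u + w = -5.479355;  u + w = √(2b)·v, so √(2b) = -5.479355/(-0.507) = 10.807406.
b = (√(2b))²/2 = 116.800031/2 = 58.400016.
(Check via u − w = 2F/√(2b): u − w = 5.290817, 2F/√(2b) = 5.290816.)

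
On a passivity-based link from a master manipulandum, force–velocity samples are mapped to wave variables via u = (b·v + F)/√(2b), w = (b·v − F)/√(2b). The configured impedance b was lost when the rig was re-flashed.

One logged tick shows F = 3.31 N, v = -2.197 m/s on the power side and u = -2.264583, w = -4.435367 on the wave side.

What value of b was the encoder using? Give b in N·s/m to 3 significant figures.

u + w = -6.699950;  u + w = √(2b)·v, so √(2b) = -6.699950/(-2.197) = 3.049590.
b = (√(2b))²/2 = 9.300001/2 = 4.650001.
(Check via u − w = 2F/√(2b): u − w = 2.170784, 2F/√(2b) = 2.170783.)

b = 4.65 N·s/m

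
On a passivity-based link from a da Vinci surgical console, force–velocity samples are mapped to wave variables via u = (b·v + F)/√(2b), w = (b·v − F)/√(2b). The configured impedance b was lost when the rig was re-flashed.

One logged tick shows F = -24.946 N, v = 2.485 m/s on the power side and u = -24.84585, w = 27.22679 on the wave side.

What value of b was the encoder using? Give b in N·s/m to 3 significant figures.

b = 0.459 N·s/m

u + w = 2.3809;  u + w = √(2b)·v, so √(2b) = 2.3809/2.485 = 0.9581.
b = (√(2b))²/2 = 0.9180/2 = 0.4590.
(Check via u − w = 2F/√(2b): u − w = -52.0726, 2F/√(2b) = -52.0726.)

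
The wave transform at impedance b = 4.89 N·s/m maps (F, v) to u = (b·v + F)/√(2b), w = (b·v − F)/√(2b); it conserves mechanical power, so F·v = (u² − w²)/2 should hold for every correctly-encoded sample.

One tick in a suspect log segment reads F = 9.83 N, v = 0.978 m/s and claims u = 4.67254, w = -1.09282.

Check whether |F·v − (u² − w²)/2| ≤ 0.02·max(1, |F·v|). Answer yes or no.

F·v = 9.83×0.978 = 9.61374 W.
(u² − w²)/2 = (21.83263 − 1.19426)/2 = 10.31919 W.
|Δ| = 0.70545;  2% of max(1, |F·v|) = 0.19227.

no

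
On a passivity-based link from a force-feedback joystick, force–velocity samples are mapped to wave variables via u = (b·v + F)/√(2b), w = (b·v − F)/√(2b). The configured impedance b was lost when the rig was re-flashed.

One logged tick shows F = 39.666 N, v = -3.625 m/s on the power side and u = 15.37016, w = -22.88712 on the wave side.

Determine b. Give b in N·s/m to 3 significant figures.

b = 2.15 N·s/m

u + w = -7.51696;  u + w = √(2b)·v, so √(2b) = -7.51696/(-3.625) = 2.07364.
b = (√(2b))²/2 = 4.30000/2 = 2.15000.
(Check via u − w = 2F/√(2b): u − w = 38.25728, 2F/√(2b) = 38.25729.)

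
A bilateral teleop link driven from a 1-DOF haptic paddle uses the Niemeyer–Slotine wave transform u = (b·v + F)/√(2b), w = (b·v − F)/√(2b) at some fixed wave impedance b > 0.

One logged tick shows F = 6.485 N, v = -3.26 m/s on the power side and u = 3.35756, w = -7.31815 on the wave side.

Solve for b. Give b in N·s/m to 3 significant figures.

u + w = -3.96059;  u + w = √(2b)·v, so √(2b) = -3.96059/(-3.26) = 1.21490.
b = (√(2b))²/2 = 1.47599/2 = 0.73800.
(Check via u − w = 2F/√(2b): u − w = 10.67571, 2F/√(2b) = 10.67573.)

b = 0.738 N·s/m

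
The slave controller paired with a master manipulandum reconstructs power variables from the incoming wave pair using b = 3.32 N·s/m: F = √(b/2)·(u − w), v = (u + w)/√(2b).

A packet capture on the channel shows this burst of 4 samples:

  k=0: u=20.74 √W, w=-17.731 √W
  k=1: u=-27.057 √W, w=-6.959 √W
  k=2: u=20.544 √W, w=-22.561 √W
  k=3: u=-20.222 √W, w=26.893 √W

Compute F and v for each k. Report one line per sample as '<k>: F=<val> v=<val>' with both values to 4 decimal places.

0: F=49.5664 v=1.1677
1: F=-25.8945 v=-13.2008
2: F=55.5369 v=-0.7827
3: F=-60.7034 v=2.5889

k=0: u−w=38.4710, u+w=3.0090; √(b/2)=1.2884, √(2b)=2.5768; F=1.2884×38.471=49.5664, v=3.0090/2.5768=1.1677
k=1: u−w=-20.0980, u+w=-34.0160; √(b/2)=1.2884, √(2b)=2.5768; F=1.2884×(-20.098)=-25.8945, v=-34.0160/2.5768=-13.2008
k=2: u−w=43.1050, u+w=-2.0170; √(b/2)=1.2884, √(2b)=2.5768; F=1.2884×43.105=55.5369, v=-2.0170/2.5768=-0.7827
k=3: u−w=-47.1150, u+w=6.6710; √(b/2)=1.2884, √(2b)=2.5768; F=1.2884×(-47.115)=-60.7034, v=6.6710/2.5768=2.5889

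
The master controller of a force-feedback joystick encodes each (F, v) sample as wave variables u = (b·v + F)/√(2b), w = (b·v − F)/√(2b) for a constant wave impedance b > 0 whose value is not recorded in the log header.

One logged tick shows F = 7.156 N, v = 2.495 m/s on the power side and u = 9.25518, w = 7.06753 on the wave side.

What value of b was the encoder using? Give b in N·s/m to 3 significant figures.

u + w = 16.3227;  u + w = √(2b)·v, so √(2b) = 16.3227/2.495 = 6.5422.
b = (√(2b))²/2 = 42.8000/2 = 21.4000.
(Check via u − w = 2F/√(2b): u − w = 2.1876, 2F/√(2b) = 2.1877.)

b = 21.4 N·s/m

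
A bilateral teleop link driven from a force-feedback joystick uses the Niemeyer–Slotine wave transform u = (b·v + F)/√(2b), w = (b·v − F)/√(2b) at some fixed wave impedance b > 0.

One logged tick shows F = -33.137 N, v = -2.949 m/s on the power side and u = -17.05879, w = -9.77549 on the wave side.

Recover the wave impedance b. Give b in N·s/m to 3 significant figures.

u + w = -26.8343;  u + w = √(2b)·v, so √(2b) = -26.8343/(-2.949) = 9.0995.
b = (√(2b))²/2 = 82.8000/2 = 41.4000.
(Check via u − w = 2F/√(2b): u − w = -7.2833, 2F/√(2b) = -7.2833.)

b = 41.4 N·s/m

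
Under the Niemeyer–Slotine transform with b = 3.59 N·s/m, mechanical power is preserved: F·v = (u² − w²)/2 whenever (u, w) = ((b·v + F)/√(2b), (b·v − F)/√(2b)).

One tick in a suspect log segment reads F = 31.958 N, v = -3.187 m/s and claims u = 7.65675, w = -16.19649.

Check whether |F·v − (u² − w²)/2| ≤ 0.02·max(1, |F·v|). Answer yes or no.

F·v = 31.958×(-3.187) = -101.85015 W.
(u² − w²)/2 = (58.62582 − 262.32629)/2 = -101.85023 W.
|Δ| = 0.00009;  2% of max(1, |F·v|) = 2.03700.

yes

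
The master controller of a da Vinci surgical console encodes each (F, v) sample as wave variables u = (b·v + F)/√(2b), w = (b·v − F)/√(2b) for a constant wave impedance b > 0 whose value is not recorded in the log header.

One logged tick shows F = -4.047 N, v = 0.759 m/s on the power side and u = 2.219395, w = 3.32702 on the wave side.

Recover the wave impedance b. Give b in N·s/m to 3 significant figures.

b = 26.7 N·s/m

u + w = 5.546415;  u + w = √(2b)·v, so √(2b) = 5.546415/0.759 = 7.307530.
b = (√(2b))²/2 = 53.399990/2 = 26.699995.
(Check via u − w = 2F/√(2b): u − w = -1.107625, 2F/√(2b) = -1.107625.)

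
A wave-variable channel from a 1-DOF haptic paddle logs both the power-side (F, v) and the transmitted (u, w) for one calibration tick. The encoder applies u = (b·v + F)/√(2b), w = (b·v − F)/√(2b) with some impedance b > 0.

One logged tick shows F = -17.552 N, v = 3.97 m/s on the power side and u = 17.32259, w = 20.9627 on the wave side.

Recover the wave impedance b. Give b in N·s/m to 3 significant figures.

b = 46.5 N·s/m

u + w = 38.28529;  u + w = √(2b)·v, so √(2b) = 38.28529/3.97 = 9.64365.
b = (√(2b))²/2 = 92.99998/2 = 46.49999.
(Check via u − w = 2F/√(2b): u − w = -3.64011, 2F/√(2b) = -3.64012.)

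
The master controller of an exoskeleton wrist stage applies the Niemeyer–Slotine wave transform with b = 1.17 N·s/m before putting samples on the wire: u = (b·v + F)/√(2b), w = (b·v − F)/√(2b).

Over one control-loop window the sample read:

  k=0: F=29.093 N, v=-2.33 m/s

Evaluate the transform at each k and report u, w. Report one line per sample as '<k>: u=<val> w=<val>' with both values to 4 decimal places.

0: u=17.2366 w=-20.8008

k=0: b·v=1.17×(-2.33)=-2.7261; √(2b)=1.5297; u=(-2.7261+29.093)/1.5297=17.2366, w=(-2.7261−29.093)/1.5297=-20.8008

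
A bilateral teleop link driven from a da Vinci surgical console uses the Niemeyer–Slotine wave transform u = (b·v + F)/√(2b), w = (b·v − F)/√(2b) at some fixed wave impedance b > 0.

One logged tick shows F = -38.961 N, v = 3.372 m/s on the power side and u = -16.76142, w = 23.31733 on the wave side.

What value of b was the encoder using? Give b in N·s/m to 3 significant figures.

u + w = 6.5559;  u + w = √(2b)·v, so √(2b) = 6.5559/3.372 = 1.9442.
b = (√(2b))²/2 = 3.7800/2 = 1.8900.
(Check via u − w = 2F/√(2b): u − w = -40.0787, 2F/√(2b) = -40.0788.)

b = 1.89 N·s/m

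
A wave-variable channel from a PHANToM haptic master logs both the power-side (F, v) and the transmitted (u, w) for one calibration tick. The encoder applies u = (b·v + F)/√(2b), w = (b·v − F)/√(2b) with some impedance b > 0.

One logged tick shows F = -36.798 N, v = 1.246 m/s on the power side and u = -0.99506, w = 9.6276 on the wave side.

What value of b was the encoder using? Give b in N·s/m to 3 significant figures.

u + w = 8.6325;  u + w = √(2b)·v, so √(2b) = 8.6325/1.246 = 6.9282.
b = (√(2b))²/2 = 48.0000/2 = 24.0000.
(Check via u − w = 2F/√(2b): u − w = -10.6227, 2F/√(2b) = -10.6227.)

b = 24 N·s/m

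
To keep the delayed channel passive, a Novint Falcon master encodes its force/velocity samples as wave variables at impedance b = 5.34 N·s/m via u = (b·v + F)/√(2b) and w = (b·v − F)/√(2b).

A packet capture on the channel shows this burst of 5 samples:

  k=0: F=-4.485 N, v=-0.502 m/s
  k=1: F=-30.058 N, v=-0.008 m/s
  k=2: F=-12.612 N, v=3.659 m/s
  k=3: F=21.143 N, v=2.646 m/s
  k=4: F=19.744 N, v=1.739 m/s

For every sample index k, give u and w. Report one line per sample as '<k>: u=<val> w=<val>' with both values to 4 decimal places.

0: u=-2.1927 w=0.5521
1: u=-9.2107 w=9.1845
2: u=2.1196 w=9.8381
3: u=10.7933 w=-2.1461
4: u=8.8831 w=-3.2000

k=0: b·v=5.34×(-0.502)=-2.6807; √(2b)=3.2680; u=(-2.6807+(-4.485))/3.2680=-2.1927, w=(-2.6807−(-4.485))/3.2680=0.5521
k=1: b·v=5.34×(-0.008)=-0.0427; √(2b)=3.2680; u=(-0.0427+(-30.058))/3.2680=-9.2107, w=(-0.0427−(-30.058))/3.2680=9.1845
k=2: b·v=5.34×3.659=19.5391; √(2b)=3.2680; u=(19.5391+(-12.612))/3.2680=2.1196, w=(19.5391−(-12.612))/3.2680=9.8381
k=3: b·v=5.34×2.646=14.1296; √(2b)=3.2680; u=(14.1296+21.143)/3.2680=10.7933, w=(14.1296−21.143)/3.2680=-2.1461
k=4: b·v=5.34×1.739=9.2863; √(2b)=3.2680; u=(9.2863+19.744)/3.2680=8.8831, w=(9.2863−19.744)/3.2680=-3.2000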